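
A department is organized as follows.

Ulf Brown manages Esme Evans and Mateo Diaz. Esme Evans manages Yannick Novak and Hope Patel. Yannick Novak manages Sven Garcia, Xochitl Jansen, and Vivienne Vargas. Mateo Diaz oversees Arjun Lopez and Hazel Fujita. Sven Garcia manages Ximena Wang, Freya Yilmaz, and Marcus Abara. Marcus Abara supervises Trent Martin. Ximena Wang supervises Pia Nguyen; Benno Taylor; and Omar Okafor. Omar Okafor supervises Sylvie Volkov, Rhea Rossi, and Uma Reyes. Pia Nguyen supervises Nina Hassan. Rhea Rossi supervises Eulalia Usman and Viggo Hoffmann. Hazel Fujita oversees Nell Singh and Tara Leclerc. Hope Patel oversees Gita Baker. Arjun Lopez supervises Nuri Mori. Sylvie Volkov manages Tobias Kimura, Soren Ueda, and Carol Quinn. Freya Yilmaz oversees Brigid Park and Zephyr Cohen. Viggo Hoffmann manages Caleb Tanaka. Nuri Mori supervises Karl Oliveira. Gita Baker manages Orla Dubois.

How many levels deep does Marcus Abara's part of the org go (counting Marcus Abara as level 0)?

The longest chain under Marcus Abara runs Marcus Abara → Trent Martin, which is 1 level below Marcus Abara.

1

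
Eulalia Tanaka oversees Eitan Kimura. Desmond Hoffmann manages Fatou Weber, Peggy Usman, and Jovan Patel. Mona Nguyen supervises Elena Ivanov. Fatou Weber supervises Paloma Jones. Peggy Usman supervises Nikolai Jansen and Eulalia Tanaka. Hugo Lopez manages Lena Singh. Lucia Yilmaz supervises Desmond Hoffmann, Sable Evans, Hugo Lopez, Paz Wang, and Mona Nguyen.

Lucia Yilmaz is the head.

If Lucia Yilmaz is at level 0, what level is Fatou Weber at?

2

Chain from Fatou Weber up to Lucia Yilmaz: Fatou Weber → Desmond Hoffmann → Lucia Yilmaz. That is 2 steps up, so Fatou Weber is 2 levels below Lucia Yilmaz.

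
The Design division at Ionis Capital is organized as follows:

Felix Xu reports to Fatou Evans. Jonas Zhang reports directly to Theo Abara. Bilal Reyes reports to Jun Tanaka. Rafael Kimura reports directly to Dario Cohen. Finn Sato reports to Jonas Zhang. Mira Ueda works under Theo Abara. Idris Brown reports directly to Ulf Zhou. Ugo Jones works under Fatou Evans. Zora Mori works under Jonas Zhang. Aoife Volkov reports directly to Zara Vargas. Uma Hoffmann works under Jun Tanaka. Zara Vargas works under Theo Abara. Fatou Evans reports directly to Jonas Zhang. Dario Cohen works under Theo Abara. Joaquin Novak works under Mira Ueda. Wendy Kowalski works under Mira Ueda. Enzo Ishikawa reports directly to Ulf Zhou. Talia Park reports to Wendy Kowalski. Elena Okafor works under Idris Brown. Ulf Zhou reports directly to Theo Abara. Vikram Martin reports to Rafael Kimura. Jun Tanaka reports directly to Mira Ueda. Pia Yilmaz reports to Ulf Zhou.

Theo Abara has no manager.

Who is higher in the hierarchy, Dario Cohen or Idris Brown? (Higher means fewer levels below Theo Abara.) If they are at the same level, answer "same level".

Dario Cohen

Dario Cohen is 1 level below Theo Abara; Idris Brown is 2. Dario Cohen is higher.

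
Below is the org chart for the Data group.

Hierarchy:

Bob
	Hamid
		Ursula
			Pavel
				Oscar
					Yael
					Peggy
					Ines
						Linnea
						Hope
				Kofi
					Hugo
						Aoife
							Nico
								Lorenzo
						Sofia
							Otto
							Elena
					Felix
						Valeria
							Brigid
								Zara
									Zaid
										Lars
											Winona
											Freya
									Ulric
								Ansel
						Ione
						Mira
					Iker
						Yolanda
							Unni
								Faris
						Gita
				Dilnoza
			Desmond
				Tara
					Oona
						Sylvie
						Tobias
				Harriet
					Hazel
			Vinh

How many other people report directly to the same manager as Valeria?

2

Valeria reports to Felix. Felix's other direct reports are Ione, Mira — 2 peers.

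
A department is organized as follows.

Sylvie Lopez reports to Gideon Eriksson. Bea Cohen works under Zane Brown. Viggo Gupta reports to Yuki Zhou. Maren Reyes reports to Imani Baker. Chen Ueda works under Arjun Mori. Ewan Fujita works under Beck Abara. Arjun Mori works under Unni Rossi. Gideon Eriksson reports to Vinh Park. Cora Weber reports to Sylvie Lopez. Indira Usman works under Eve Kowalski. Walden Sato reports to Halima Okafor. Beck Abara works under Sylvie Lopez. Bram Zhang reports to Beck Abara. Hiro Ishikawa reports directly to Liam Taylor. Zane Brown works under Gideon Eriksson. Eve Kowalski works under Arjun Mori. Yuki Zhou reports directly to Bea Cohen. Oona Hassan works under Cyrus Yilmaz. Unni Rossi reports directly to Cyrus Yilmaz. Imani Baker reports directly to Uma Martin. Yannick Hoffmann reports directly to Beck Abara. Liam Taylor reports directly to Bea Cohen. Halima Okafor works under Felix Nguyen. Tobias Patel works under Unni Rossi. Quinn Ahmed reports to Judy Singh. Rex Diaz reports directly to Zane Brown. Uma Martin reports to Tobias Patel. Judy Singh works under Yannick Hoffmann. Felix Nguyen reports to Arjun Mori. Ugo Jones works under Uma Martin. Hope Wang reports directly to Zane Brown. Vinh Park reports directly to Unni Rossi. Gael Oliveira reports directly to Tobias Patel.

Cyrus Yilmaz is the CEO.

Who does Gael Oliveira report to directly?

Tobias Patel

Gael Oliveira reports directly to Tobias Patel.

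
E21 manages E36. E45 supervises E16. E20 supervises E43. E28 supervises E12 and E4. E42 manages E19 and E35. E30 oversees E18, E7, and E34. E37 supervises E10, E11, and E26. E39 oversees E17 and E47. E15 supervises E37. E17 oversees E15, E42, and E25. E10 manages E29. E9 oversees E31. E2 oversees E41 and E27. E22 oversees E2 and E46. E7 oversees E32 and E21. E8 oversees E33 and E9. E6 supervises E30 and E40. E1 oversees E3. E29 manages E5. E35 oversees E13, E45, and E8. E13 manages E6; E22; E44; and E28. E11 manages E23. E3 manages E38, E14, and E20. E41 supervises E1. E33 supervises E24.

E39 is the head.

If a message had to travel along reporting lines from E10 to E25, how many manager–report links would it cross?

4

E10 is 3 levels below E17, and E25 is 1 level below E17 (their lowest common manager). The shortest path runs up from E10 to E17 and back down to E25: 3 + 1 = 4 links.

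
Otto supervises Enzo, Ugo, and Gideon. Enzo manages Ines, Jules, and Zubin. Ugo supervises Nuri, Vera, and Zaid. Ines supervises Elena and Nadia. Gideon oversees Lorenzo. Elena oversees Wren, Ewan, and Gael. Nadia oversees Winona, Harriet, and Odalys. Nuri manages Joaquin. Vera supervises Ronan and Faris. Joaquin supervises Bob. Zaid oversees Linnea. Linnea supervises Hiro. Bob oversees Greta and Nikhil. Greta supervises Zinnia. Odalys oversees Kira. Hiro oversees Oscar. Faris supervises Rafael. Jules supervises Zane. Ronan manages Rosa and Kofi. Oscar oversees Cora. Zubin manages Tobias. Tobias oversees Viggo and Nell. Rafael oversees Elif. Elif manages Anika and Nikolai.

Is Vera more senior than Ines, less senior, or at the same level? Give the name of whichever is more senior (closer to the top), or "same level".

same level

Both Vera and Ines are 2 levels below Otto.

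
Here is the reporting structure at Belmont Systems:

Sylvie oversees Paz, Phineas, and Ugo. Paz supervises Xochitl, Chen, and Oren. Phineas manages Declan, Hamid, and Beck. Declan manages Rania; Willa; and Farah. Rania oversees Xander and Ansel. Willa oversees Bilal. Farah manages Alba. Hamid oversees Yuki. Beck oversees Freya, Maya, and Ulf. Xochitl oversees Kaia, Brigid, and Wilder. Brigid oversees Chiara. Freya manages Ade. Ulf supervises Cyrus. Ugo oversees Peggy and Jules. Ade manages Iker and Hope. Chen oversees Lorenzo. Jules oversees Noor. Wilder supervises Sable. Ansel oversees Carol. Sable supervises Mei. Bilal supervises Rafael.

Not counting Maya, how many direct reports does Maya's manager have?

Maya reports to Beck. Beck's other direct reports are Freya, Ulf — 2 peers.

2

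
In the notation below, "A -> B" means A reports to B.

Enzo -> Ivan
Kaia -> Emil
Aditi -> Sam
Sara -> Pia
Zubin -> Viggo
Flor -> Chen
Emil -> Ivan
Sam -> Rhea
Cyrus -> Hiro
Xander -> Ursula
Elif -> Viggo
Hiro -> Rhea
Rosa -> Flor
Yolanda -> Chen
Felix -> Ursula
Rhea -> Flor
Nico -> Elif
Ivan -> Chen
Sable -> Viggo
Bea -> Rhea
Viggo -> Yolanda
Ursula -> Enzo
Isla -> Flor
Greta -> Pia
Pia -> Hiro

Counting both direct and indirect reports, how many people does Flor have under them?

Flor directly manages Rhea, Rosa, Isla. Under Rhea: Hiro, Cyrus, Pia, Greta, Sara, Sam, Aditi, Bea (8). Rosa has no reports. Isla has no reports. So Flor's organization is 3 direct reports plus everyone under them: 9 + 1 + 1 = 11.

11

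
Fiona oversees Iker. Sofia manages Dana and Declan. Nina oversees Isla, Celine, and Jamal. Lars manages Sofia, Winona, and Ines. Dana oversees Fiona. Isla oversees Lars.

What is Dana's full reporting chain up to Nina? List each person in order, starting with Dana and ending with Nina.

Dana -> Sofia -> Lars -> Isla -> Nina

Dana reports to Sofia. Sofia reports to Lars. Lars reports to Isla. Isla reports to Nina. Nina is at the top.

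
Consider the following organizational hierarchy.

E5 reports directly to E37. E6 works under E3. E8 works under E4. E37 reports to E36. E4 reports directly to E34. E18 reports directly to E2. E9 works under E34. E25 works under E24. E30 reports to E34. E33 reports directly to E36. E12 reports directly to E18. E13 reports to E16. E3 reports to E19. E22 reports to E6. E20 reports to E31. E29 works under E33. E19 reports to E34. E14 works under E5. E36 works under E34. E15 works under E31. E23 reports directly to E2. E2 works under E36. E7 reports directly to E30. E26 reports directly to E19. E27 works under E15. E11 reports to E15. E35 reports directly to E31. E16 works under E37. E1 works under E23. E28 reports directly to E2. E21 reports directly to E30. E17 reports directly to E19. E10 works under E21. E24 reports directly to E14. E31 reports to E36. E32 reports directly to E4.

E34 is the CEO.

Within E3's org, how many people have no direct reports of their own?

The only person in E3's organization with no one reporting to them is E22. That is 1.

1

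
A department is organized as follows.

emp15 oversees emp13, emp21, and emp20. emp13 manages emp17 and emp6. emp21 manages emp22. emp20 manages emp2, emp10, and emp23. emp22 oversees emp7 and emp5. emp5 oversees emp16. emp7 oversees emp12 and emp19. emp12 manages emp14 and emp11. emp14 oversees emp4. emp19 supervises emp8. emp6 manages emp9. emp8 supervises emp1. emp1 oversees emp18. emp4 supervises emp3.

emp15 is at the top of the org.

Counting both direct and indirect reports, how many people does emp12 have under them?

emp12 directly manages emp14, emp11. Under emp14: emp4, emp3 (2). emp11 has no reports. So emp12's organization is 2 direct reports plus everyone under them: 3 + 1 = 4.

4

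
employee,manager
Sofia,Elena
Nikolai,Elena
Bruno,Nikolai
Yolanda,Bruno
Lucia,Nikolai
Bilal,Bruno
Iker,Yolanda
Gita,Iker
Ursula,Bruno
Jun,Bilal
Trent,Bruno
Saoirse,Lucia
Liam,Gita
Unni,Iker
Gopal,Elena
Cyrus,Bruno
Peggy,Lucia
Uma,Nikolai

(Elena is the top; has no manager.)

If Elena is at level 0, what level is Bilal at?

3

Chain from Bilal up to Elena: Bilal → Bruno → Nikolai → Elena. That is 3 steps up, so Bilal is 3 levels below Elena.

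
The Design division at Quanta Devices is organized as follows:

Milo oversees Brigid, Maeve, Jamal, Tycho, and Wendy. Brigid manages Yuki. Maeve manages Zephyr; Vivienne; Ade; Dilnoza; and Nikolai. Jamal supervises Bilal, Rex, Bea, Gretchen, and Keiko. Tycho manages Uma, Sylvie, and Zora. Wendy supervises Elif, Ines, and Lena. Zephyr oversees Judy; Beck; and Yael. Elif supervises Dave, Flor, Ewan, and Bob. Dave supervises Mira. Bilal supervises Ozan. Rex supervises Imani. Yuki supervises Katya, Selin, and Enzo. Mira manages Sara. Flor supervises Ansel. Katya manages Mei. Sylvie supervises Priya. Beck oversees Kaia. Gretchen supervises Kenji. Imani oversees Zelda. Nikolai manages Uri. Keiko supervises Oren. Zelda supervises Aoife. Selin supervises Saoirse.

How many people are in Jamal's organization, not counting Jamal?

Jamal directly manages Bilal, Rex, Bea, Gretchen, Keiko. Under Bilal: Ozan (1). Under Rex: Imani, Zelda, Aoife (3). Bea has no reports. Under Gretchen: Kenji (1). Under Keiko: Oren (1). So Jamal's organization is 5 direct reports plus everyone under them: 2 + 4 + 1 + 2 + 2 = 11.

11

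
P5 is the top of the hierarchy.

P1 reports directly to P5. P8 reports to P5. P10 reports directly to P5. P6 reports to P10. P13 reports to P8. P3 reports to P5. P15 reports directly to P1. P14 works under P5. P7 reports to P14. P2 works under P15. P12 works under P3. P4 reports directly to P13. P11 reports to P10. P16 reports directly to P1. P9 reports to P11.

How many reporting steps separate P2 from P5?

3

Chain from P2 up to P5: P2 → P15 → P1 → P5. That is 3 steps up, so P2 is 3 levels below P5.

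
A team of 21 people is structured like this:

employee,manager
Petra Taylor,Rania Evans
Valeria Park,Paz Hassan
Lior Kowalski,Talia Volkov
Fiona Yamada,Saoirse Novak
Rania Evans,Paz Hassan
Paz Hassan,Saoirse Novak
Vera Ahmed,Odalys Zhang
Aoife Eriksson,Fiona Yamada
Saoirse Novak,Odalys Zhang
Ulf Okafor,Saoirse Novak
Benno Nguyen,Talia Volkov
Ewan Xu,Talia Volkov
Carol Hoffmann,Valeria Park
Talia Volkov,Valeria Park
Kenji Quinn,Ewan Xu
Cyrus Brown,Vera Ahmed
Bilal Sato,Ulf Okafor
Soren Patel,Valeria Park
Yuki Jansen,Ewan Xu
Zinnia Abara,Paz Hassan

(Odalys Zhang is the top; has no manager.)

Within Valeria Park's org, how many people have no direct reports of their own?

The people in Valeria Park's organization with no one reporting to them are Carol Hoffmann, Soren Patel, Benno Nguyen, Yuki Jansen, Kenji Quinn, Lior Kowalski. That is 6.

6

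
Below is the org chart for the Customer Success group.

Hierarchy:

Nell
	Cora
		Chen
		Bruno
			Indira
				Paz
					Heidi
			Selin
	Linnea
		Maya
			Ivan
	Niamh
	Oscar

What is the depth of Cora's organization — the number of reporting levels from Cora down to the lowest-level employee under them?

4

The longest chain under Cora runs Cora → Bruno → Indira → Paz → Heidi, which is 4 levels below Cora.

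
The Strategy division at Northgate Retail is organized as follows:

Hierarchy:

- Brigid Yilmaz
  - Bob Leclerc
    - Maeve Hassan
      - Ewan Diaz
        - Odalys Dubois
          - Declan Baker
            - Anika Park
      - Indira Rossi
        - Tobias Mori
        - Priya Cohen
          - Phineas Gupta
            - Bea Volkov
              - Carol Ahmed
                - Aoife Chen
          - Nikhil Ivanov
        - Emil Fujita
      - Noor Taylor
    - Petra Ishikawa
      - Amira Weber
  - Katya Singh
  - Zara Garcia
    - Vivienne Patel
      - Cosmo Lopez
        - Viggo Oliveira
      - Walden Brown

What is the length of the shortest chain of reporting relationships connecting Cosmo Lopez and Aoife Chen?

11

Cosmo Lopez is 3 levels below Brigid Yilmaz, and Aoife Chen is 8 levels below Brigid Yilmaz (their lowest common manager). The shortest path runs up from Cosmo Lopez to Brigid Yilmaz and back down to Aoife Chen: 3 + 8 = 11 links.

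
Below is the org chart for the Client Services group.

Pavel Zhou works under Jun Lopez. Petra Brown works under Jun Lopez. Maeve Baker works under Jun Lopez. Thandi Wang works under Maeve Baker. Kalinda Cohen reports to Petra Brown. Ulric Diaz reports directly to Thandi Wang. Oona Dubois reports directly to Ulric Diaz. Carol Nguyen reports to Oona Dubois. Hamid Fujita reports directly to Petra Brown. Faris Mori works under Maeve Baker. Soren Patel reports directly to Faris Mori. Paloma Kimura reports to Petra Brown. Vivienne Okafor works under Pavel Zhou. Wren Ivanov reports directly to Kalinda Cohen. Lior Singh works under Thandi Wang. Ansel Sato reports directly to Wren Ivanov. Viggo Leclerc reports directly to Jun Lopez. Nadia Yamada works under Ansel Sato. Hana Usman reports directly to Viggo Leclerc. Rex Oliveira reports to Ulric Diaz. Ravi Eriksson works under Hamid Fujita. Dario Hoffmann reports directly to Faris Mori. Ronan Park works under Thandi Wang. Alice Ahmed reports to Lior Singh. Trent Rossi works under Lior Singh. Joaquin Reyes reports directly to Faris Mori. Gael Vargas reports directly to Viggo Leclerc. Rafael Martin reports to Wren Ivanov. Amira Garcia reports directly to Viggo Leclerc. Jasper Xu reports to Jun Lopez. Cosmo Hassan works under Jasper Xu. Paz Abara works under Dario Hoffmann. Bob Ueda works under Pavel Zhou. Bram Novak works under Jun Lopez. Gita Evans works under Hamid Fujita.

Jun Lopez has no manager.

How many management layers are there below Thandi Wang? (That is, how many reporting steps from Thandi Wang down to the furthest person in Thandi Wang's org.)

3

The longest chain under Thandi Wang runs Thandi Wang → Ulric Diaz → Oona Dubois → Carol Nguyen, which is 3 levels below Thandi Wang.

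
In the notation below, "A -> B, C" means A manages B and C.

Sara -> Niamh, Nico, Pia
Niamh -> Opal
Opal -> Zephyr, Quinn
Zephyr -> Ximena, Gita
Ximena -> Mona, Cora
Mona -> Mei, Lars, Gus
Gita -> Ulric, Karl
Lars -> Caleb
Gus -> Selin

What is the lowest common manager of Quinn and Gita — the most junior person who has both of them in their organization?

Quinn's chain of managers is Opal, Niamh, Sara. Gita's chain of managers is Zephyr, Opal, Niamh, Sara. The first manager that appears in both chains is Opal.

Opal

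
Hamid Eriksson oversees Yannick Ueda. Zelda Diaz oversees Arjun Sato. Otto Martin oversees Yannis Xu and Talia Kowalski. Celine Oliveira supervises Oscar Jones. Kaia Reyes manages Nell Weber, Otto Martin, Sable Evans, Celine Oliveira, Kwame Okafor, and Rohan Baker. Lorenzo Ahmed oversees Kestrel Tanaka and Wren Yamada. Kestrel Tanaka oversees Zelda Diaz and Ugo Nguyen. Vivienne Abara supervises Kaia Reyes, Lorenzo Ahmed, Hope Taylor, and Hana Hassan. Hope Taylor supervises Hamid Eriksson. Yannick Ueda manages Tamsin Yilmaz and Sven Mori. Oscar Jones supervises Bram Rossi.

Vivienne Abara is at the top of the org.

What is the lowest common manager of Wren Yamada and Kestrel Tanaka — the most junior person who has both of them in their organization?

Lorenzo Ahmed

Wren Yamada's chain of managers is Lorenzo Ahmed, Vivienne Abara. Kestrel Tanaka's chain of managers is Lorenzo Ahmed, Vivienne Abara. The first manager that appears in both chains is Lorenzo Ahmed.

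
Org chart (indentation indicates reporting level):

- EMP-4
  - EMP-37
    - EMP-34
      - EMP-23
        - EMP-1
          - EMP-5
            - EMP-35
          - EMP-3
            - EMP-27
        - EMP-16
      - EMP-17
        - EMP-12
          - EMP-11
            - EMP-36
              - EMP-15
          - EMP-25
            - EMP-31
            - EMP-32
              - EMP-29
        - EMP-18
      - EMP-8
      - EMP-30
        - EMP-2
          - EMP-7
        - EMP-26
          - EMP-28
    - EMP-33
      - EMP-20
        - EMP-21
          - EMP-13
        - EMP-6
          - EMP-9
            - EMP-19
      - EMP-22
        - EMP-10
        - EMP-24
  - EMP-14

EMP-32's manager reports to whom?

EMP-12

EMP-32 reports to EMP-25, and EMP-25 reports to EMP-12. So EMP-32's skip-level manager is EMP-12.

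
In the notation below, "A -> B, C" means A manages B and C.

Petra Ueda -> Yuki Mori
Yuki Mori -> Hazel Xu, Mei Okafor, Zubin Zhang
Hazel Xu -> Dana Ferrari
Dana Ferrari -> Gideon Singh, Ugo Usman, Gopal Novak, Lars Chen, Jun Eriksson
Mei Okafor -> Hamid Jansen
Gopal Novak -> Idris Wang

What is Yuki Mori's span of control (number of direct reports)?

Yuki Mori directly manages Hazel Xu, Mei Okafor, Zubin Zhang. That is 3 direct reports.

3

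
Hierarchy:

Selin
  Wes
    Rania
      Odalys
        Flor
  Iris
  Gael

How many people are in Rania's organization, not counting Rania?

2

Rania directly manages Odalys. Under Odalys: Flor (1). That's 2 in total.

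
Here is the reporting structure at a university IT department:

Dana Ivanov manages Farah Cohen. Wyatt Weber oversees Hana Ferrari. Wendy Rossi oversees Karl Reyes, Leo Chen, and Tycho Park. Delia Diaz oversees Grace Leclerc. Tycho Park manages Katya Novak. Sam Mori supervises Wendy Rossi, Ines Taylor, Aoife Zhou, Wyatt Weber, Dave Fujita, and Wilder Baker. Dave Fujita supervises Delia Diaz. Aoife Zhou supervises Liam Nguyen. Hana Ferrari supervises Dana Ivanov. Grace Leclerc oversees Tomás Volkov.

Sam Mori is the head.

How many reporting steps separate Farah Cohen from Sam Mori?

4

Chain from Farah Cohen up to Sam Mori: Farah Cohen → Dana Ivanov → Hana Ferrari → Wyatt Weber → Sam Mori. That is 4 steps up, so Farah Cohen is 4 levels below Sam Mori.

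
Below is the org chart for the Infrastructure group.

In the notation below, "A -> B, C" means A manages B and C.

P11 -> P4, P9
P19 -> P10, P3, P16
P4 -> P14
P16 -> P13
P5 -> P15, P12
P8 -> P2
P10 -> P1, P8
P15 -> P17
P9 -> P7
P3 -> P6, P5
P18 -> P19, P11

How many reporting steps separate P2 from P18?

Chain from P2 up to P18: P2 → P8 → P10 → P19 → P18. That is 4 steps up, so P2 is 4 levels below P18.

4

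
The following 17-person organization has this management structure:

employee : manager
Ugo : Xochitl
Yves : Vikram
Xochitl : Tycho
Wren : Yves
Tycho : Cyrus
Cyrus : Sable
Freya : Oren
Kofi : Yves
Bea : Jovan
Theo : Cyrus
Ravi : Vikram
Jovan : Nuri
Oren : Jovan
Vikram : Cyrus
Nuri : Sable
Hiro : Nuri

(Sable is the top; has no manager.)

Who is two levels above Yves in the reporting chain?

Cyrus

Yves reports to Vikram, and Vikram reports to Cyrus. So Yves's skip-level manager is Cyrus.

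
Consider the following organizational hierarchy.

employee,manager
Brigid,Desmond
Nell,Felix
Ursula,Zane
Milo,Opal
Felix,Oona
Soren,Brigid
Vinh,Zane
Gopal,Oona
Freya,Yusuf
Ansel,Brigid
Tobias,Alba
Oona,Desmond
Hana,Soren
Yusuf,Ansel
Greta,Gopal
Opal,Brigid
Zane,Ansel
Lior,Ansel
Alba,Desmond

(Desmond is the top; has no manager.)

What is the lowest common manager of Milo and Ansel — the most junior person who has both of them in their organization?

Brigid

Milo's chain of managers is Opal, Brigid, Desmond. Ansel's chain of managers is Brigid, Desmond. The first manager that appears in both chains is Brigid.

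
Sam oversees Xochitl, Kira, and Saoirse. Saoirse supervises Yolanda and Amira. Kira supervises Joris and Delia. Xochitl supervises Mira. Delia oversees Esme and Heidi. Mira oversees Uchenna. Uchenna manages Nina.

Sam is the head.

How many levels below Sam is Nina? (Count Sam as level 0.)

4

Chain from Nina up to Sam: Nina → Uchenna → Mira → Xochitl → Sam. That is 4 steps up, so Nina is 4 levels below Sam.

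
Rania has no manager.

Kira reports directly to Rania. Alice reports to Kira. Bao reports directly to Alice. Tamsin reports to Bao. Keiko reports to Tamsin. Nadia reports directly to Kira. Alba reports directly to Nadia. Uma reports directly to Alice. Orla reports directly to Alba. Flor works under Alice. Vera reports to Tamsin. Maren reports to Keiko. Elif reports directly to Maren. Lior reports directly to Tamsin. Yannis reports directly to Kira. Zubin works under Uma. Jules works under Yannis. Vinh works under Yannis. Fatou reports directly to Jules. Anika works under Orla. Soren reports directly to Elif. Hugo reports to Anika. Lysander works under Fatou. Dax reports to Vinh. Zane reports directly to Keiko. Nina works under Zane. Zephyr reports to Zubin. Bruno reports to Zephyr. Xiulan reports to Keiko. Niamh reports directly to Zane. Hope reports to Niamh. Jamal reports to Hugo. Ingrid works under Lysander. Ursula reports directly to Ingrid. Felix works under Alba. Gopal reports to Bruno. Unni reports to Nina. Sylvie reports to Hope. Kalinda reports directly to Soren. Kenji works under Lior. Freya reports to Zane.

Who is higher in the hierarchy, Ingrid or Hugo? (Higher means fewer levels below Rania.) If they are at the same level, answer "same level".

Both Ingrid and Hugo are 6 levels below Rania.

same level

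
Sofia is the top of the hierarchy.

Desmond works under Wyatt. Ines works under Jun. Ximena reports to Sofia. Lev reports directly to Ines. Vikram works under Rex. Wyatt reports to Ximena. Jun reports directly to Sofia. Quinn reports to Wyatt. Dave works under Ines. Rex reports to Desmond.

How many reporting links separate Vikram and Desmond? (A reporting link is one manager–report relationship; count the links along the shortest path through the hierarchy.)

2

Vikram is in Desmond's organization: the chain from Vikram up to Desmond is Vikram → Rex → Desmond, which is 2 links.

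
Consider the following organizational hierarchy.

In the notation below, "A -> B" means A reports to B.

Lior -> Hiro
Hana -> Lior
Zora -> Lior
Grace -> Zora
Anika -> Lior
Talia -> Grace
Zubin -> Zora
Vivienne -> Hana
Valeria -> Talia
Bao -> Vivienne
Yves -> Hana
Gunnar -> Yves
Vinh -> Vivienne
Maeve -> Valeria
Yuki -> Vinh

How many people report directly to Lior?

Lior directly manages Hana, Zora, Anika. That is 3 direct reports.

3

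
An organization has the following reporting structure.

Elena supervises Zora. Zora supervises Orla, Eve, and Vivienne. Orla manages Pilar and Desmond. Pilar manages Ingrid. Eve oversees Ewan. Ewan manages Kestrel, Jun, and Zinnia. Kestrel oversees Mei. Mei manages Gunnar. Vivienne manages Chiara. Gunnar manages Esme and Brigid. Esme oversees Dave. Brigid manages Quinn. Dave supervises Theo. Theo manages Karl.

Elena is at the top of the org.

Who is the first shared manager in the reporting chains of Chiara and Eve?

Zora

Chiara's chain of managers is Vivienne, Zora, Elena. Eve's chain of managers is Zora, Elena. The first manager that appears in both chains is Zora.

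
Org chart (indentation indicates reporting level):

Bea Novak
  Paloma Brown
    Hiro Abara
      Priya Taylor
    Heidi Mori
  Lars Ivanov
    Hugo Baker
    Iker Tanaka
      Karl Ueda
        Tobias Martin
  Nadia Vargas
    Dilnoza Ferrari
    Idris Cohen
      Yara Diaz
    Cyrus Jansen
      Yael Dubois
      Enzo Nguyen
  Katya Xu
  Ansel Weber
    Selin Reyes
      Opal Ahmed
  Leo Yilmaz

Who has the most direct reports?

Bea Novak

Direct-report counts: Bea Novak has 6; Ansel Weber has 1; Selin Reyes has 1; Nadia Vargas has 3; Cyrus Jansen has 2; Idris Cohen has 1; Lars Ivanov has 2; Iker Tanaka has 1; Karl Ueda has 1; Paloma Brown has 2; Hiro Abara has 1. The largest is 6, held by Bea Novak.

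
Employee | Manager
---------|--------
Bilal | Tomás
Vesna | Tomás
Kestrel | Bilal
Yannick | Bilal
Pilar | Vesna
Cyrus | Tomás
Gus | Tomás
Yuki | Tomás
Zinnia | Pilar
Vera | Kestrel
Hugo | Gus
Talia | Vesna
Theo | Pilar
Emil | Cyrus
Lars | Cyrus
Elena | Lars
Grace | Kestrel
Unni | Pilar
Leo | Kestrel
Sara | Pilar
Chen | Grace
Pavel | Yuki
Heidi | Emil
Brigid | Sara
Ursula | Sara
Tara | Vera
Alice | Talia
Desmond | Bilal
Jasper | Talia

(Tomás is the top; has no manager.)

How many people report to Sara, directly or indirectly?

2

Sara directly manages Brigid, Ursula. Brigid has no reports. Ursula has no reports. So Sara's organization is 2 direct reports plus everyone under them: 1 + 1 = 2.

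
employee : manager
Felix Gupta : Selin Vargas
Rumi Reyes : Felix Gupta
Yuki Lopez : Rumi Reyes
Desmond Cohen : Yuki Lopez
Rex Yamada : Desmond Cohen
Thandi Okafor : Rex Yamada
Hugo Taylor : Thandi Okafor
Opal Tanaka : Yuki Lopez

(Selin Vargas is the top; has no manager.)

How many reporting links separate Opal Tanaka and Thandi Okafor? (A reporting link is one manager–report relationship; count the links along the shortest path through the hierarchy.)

4

Opal Tanaka is 1 level below Yuki Lopez, and Thandi Okafor is 3 levels below Yuki Lopez (their lowest common manager). The shortest path runs up from Opal Tanaka to Yuki Lopez and back down to Thandi Okafor: 1 + 3 = 4 links.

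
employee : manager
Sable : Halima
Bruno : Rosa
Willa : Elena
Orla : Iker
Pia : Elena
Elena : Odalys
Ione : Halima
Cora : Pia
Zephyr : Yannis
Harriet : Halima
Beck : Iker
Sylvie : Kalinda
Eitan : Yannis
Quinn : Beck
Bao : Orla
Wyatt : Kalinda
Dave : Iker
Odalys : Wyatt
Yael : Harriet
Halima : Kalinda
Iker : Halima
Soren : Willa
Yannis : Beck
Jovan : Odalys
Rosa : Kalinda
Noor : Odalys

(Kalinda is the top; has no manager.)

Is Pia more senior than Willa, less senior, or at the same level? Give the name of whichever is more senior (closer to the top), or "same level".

Both Pia and Willa are 4 levels below Kalinda.

same level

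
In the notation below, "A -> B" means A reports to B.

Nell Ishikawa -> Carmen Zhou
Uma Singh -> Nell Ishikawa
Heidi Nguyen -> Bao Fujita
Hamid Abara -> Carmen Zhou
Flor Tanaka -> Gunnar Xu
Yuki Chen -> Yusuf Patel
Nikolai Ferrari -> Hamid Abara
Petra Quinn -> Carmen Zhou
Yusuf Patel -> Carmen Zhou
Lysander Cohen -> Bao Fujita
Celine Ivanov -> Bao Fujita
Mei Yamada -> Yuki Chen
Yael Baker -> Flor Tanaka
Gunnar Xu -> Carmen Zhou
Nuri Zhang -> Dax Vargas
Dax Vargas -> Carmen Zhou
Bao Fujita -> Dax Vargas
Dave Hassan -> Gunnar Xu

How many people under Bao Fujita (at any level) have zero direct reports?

The people in Bao Fujita's organization with no one reporting to them are Heidi Nguyen, Celine Ivanov, Lysander Cohen. That is 3.

3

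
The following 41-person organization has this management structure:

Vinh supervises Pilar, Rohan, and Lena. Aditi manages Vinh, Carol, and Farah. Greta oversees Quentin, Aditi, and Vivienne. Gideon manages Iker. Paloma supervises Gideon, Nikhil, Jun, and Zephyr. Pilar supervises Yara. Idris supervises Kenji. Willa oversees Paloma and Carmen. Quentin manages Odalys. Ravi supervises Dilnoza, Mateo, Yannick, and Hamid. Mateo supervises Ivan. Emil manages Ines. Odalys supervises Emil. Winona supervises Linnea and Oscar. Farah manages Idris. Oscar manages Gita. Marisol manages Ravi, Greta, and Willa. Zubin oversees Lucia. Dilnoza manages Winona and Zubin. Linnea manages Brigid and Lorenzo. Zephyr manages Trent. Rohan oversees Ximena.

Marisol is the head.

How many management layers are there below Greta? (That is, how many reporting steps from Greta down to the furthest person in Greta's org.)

4

The longest chain under Greta runs Greta → Aditi → Farah → Idris → Kenji, which is 4 levels below Greta.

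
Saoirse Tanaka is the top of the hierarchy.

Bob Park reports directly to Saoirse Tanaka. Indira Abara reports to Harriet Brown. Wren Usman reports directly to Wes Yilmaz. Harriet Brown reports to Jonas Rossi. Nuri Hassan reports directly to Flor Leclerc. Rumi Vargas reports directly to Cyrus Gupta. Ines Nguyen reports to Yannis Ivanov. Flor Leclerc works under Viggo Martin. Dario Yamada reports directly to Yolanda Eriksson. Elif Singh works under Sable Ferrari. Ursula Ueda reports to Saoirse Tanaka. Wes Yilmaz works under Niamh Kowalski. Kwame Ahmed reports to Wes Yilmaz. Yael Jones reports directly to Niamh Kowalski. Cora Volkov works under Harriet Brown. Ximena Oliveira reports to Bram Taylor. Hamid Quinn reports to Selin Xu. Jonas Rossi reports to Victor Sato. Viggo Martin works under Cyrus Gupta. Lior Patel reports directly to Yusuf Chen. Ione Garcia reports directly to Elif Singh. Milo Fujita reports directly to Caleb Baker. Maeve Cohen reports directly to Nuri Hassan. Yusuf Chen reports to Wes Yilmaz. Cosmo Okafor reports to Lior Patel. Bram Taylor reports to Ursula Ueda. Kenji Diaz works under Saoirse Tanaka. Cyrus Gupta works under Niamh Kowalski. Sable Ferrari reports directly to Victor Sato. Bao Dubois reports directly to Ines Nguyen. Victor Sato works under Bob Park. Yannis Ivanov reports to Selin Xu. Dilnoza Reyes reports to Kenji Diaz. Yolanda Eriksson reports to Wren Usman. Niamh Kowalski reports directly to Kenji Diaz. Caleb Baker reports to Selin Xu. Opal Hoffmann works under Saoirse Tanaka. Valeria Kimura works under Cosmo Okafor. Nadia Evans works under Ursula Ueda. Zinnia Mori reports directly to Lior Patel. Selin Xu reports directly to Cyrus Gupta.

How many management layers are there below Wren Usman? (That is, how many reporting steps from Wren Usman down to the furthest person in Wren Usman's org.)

2

The longest chain under Wren Usman runs Wren Usman → Yolanda Eriksson → Dario Yamada, which is 2 levels below Wren Usman.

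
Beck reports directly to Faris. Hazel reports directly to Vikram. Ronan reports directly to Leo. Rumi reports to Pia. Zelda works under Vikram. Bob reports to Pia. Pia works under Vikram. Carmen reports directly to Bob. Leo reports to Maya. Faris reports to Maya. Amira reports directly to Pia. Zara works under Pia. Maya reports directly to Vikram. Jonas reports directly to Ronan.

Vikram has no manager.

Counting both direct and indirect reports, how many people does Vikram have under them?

14

Vikram directly manages Maya, Pia, Zelda, Hazel. Under Maya: Leo, Ronan, Jonas, Faris, Beck (5). Under Pia: Rumi, Zara, Bob, Carmen, Amira (5). Zelda has no reports. Hazel has no reports. So Vikram's organization is 4 direct reports plus everyone under them: 6 + 6 + 1 + 1 = 14.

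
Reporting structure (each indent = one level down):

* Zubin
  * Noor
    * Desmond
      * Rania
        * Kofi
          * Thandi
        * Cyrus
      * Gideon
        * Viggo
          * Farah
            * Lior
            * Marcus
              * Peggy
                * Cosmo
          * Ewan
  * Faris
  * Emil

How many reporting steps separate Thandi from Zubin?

5

Chain from Thandi up to Zubin: Thandi → Kofi → Rania → Desmond → Noor → Zubin. That is 5 steps up, so Thandi is 5 levels below Zubin.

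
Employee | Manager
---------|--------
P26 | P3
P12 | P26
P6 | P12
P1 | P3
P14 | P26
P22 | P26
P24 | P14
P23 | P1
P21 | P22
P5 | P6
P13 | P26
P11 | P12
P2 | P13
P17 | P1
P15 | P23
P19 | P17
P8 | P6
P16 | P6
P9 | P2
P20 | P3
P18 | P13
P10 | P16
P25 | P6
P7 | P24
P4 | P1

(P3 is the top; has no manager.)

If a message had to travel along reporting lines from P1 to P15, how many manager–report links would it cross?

2

P15 is in P1's organization: the chain from P15 up to P1 is P15 → P23 → P1, which is 2 links.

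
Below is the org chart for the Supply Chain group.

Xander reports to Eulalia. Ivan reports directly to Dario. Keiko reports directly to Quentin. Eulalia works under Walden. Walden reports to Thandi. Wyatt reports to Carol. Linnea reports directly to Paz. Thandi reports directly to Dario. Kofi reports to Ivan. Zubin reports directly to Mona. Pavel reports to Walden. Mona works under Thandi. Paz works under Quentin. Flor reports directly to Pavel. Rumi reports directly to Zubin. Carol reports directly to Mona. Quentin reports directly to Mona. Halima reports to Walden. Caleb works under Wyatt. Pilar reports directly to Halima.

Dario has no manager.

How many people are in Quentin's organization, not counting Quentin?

3

Quentin directly manages Keiko, Paz. Keiko has no reports. Under Paz: Linnea (1). So Quentin's organization is 2 direct reports plus everyone under them: 1 + 2 = 3.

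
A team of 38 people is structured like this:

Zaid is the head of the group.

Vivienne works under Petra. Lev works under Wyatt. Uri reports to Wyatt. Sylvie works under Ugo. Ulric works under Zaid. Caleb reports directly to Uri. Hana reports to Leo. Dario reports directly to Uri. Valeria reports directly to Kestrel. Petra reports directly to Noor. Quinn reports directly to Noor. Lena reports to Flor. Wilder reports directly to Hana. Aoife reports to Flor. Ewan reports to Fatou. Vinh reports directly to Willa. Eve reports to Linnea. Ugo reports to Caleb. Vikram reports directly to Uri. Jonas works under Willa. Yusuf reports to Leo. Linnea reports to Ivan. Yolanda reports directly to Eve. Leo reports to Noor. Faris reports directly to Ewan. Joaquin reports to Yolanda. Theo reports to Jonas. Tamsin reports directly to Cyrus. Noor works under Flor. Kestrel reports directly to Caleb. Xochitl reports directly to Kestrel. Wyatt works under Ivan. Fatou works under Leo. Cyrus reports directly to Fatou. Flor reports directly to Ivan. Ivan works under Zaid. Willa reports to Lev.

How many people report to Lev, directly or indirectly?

Lev directly manages Willa. Under Willa: Vinh, Jonas, Theo (3). That's 4 in total.

4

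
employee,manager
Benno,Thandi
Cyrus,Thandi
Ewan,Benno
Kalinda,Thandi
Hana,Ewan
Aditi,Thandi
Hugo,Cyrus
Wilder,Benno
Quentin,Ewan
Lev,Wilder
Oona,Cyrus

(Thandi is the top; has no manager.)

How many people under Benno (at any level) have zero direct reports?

3

The people in Benno's organization with no one reporting to them are Lev, Quentin, Hana. That is 3.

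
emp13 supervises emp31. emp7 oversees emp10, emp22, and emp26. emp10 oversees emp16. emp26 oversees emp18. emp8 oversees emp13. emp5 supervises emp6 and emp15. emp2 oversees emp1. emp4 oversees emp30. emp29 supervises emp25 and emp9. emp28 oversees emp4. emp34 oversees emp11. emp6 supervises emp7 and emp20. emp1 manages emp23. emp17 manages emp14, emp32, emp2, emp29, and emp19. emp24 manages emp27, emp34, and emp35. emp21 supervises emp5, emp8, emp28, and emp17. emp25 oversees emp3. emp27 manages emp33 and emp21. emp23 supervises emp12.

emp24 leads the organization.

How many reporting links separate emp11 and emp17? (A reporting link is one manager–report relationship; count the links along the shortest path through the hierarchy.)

5

emp11 is 2 levels below emp24, and emp17 is 3 levels below emp24 (their lowest common manager). The shortest path runs up from emp11 to emp24 and back down to emp17: 2 + 3 = 5 links.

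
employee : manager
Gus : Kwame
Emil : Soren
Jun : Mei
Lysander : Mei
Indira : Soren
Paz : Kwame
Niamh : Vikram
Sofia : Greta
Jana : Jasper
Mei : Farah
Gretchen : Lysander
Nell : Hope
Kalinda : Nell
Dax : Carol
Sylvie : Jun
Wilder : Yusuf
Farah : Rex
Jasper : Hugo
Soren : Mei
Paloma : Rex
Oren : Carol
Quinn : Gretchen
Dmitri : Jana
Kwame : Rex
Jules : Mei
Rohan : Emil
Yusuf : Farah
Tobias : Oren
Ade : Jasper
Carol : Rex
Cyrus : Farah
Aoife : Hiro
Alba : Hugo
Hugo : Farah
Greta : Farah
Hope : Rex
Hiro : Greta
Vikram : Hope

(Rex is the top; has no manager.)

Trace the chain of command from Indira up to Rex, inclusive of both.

Indira reports to Soren. Soren reports to Mei. Mei reports to Farah. Farah reports to Rex. Rex is at the top.

Indira -> Soren -> Mei -> Farah -> Rex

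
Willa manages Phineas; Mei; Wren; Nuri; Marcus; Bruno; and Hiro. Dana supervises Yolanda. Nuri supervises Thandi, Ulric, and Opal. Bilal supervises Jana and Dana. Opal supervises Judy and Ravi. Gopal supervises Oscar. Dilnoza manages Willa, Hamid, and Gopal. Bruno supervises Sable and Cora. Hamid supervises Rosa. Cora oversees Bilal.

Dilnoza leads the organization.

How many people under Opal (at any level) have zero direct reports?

2

The people in Opal's organization with no one reporting to them are Ravi, Judy. That is 2.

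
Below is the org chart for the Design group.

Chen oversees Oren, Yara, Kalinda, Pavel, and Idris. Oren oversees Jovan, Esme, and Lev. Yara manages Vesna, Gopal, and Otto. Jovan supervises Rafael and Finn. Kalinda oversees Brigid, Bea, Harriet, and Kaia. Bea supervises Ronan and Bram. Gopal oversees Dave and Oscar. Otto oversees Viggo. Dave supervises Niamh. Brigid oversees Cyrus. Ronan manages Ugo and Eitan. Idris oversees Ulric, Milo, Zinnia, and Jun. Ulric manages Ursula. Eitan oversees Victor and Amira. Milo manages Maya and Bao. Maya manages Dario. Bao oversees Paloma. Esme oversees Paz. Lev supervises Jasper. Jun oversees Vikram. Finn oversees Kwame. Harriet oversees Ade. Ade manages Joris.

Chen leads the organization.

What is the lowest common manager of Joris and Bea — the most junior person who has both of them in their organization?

Kalinda

Joris's chain of managers is Ade, Harriet, Kalinda, Chen. Bea's chain of managers is Kalinda, Chen. The first manager that appears in both chains is Kalinda.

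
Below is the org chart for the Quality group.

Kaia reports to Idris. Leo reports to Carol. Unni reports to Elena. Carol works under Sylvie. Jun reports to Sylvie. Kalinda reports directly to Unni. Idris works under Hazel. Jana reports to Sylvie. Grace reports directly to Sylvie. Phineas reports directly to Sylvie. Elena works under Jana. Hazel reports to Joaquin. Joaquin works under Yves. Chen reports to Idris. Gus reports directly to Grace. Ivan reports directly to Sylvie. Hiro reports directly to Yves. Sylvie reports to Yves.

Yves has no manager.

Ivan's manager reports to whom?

Yves

Ivan reports to Sylvie, and Sylvie reports to Yves. So Ivan's skip-level manager is Yves.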